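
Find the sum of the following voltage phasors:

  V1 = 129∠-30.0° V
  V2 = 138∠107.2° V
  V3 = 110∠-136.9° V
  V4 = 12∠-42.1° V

Step 1 — Convert each phasor to rectangular form:
  V1 = 129·(cos(-30.0°) + j·sin(-30.0°)) = 111.7 - j64.5 V
  V2 = 138·(cos(107.2°) + j·sin(107.2°)) = -40.81 + j131.8 V
  V3 = 110·(cos(-136.9°) + j·sin(-136.9°)) = -80.32 - j75.16 V
  V4 = 12·(cos(-42.1°) + j·sin(-42.1°)) = 8.904 - j8.045 V
Step 2 — Sum components: V_total = -0.5046 - j15.88 V.
Step 3 — Convert to polar: |V_total| = 15.88 V, ∠V_total = -91.8°.

V_total = 15.88∠-91.8° V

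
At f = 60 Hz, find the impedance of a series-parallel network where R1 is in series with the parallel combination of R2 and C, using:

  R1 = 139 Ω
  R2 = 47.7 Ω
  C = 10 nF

Step 1 — Angular frequency: ω = 2π·f = 2π·60 = 377 rad/s.
Step 2 — Component impedances:
  R1: Z = R = 139 Ω
  R2: Z = R = 47.7 Ω
  C: Z = 1/(jωC) = -j/(ω·C) = 0 - j2.653e+05 Ω
Step 3 — Parallel branch: R2 || C = 1/(1/R2 + 1/C) = 47.7 - j0.008578 Ω.
Step 4 — Series with R1: Z_total = R1 + (R2 || C) = 186.7 - j0.008578 Ω = 186.7∠-0.0° Ω.

Z = 186.7 - j0.008578 Ω = 186.7∠-0.0° Ω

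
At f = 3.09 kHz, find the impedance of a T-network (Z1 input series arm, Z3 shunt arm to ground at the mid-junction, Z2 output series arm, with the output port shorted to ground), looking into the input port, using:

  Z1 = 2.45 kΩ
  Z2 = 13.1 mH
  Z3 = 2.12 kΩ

Step 1 — Angular frequency: ω = 2π·f = 2π·3090 = 1.942e+04 rad/s.
Step 2 — Component impedances:
  Z1: Z = R = 2450 Ω
  Z2: Z = jωL = j·1.942e+04·0.0131 = 0 + j254.3 Ω
  Z3: Z = R = 2120 Ω
Step 3 — With the output port shorted to ground, the output series arm Z2 runs from the junction to ground; the shunt arm Z3 also runs from the junction to ground. They appear in parallel: Z3 || Z2 = 30.08 + j250.7 Ω.
Step 4 — Series with input arm Z1: Z_in = Z1 + (Z3 || Z2) = 2480 + j250.7 Ω = 2493∠5.8° Ω.

Z = 2480 + j250.7 Ω = 2493∠5.8° Ω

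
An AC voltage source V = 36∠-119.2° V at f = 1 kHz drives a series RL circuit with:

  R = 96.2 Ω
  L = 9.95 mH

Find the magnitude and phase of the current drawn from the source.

Step 1 — Angular frequency: ω = 2π·f = 2π·1000 = 6283 rad/s.
Step 2 — Component impedances:
  R: Z = R = 96.2 Ω
  L: Z = jωL = j·6283·0.00995 = 0 + j62.52 Ω
Step 3 — Series combination: Z_total = R + L = 96.2 + j62.52 Ω = 114.7∠33.0° Ω.
Step 4 — Source phasor: V = 36∠-119.2° V = -17.56 - j31.43 V.
Step 5 — Ohm's law: I = V / Z_total = (-17.56 - j31.43) / (96.2 + j62.52) = -0.2776 - j0.1463 A.
Step 6 — Convert to polar: |I| = 0.3138 A, ∠I = -152.2°.

I = 0.3138∠-152.2° A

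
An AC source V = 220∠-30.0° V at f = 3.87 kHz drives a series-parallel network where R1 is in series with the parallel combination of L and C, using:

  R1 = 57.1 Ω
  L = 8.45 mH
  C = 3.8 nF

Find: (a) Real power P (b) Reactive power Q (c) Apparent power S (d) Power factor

Step 1 — Angular frequency: ω = 2π·f = 2π·3870 = 2.432e+04 rad/s.
Step 2 — Component impedances:
  R1: Z = R = 57.1 Ω
  L: Z = jωL = j·2.432e+04·0.00845 = 0 + j205.5 Ω
  C: Z = 1/(jωC) = -j/(ω·C) = 0 - j1.082e+04 Ω
Step 3 — Parallel branch: L || C = 1/(1/L + 1/C) = 0 + j209.4 Ω.
Step 4 — Series with R1: Z_total = R1 + (L || C) = 57.1 + j209.4 Ω = 217.1∠74.8° Ω.
Step 5 — Source phasor: V = 220∠-30.0° V = 190.5 - j110 V.
Step 6 — Current: I = V / Z = -0.258 - j0.98 A = 1.013∠-104.8° A.
Step 7 — Complex power: S = V·I* = 58.64 + j215.1 VA.
Step 8 — Real power: P = Re(S) = 58.64 W.
Step 9 — Reactive power: Q = Im(S) = 215.1 VAR.
Step 10 — Apparent power: |S| = 222.9 VA.
Step 11 — Power factor: PF = P/|S| = 0.263 (lagging).

(a) P = 58.64 W  (b) Q = 215.1 VAR  (c) S = 222.9 VA  (d) PF = 0.263 (lagging)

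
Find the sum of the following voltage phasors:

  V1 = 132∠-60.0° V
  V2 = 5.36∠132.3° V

Step 1 — Convert each phasor to rectangular form:
  V1 = 132·(cos(-60.0°) + j·sin(-60.0°)) = 66 - j114.3 V
  V2 = 5.36·(cos(132.3°) + j·sin(132.3°)) = -3.607 + j3.964 V
Step 2 — Sum components: V_total = 62.39 - j110.4 V.
Step 3 — Convert to polar: |V_total| = 126.8 V, ∠V_total = -60.5°.

V_total = 126.8∠-60.5° V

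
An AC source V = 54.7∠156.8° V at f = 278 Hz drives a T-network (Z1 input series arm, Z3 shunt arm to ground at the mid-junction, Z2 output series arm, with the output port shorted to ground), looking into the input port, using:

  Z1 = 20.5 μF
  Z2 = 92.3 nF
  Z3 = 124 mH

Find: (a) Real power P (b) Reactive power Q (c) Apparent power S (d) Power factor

Step 1 — Angular frequency: ω = 2π·f = 2π·278 = 1747 rad/s.
Step 2 — Component impedances:
  Z1: Z = 1/(jωC) = -j/(ω·C) = 0 - j27.93 Ω
  Z2: Z = 1/(jωC) = -j/(ω·C) = 0 - j6203 Ω
  Z3: Z = jωL = j·1747·0.124 = 0 + j216.6 Ω
Step 3 — With the output port shorted to ground, the output series arm Z2 runs from the junction to ground; the shunt arm Z3 also runs from the junction to ground. They appear in parallel: Z3 || Z2 = 0 + j224.4 Ω.
Step 4 — Series with input arm Z1: Z_in = Z1 + (Z3 || Z2) = 0 + j196.5 Ω = 196.5∠90.0° Ω.
Step 5 — Source phasor: V = 54.7∠156.8° V = -50.28 + j21.55 V.
Step 6 — Current: I = V / Z = 0.1097 + j0.2559 A = 0.2784∠66.8° A.
Step 7 — Complex power: S = V·I* = 0 + j15.23 VA.
Step 8 — Real power: P = Re(S) = 0 W.
Step 9 — Reactive power: Q = Im(S) = 15.23 VAR.
Step 10 — Apparent power: |S| = 15.23 VA.
Step 11 — Power factor: PF = P/|S| = 0 (lagging).

(a) P = 0 W  (b) Q = 15.23 VAR  (c) S = 15.23 VA  (d) PF = 0 (lagging)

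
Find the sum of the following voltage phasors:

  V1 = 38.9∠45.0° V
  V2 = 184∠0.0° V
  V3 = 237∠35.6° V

Step 1 — Convert each phasor to rectangular form:
  V1 = 38.9·(cos(45.0°) + j·sin(45.0°)) = 27.51 + j27.51 V
  V2 = 184·(cos(0.0°) + j·sin(0.0°)) = 184 V
  V3 = 237·(cos(35.6°) + j·sin(35.6°)) = 192.7 + j138 V
Step 2 — Sum components: V_total = 404.2 + j165.5 V.
Step 3 — Convert to polar: |V_total| = 436.8 V, ∠V_total = 22.3°.

V_total = 436.8∠22.3° V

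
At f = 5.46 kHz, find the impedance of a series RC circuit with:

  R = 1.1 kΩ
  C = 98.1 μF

Step 1 — Angular frequency: ω = 2π·f = 2π·5460 = 3.431e+04 rad/s.
Step 2 — Component impedances:
  R: Z = R = 1100 Ω
  C: Z = 1/(jωC) = -j/(ω·C) = 0 - j0.2971 Ω
Step 3 — Series combination: Z_total = R + C = 1100 - j0.2971 Ω = 1100∠-0.0° Ω.

Z = 1100 - j0.2971 Ω = 1100∠-0.0° Ω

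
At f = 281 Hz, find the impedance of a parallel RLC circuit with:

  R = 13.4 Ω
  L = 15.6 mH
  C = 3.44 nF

Step 1 — Angular frequency: ω = 2π·f = 2π·281 = 1766 rad/s.
Step 2 — Component impedances:
  R: Z = R = 13.4 Ω
  L: Z = jωL = j·1766·0.0156 = 0 + j27.54 Ω
  C: Z = 1/(jωC) = -j/(ω·C) = 0 - j1.646e+05 Ω
Step 3 — Parallel combination: 1/Z_total = 1/R + 1/L + 1/C; Z_total = 10.84 + j5.271 Ω = 12.05∠25.9° Ω.

Z = 10.84 + j5.271 Ω = 12.05∠25.9° Ω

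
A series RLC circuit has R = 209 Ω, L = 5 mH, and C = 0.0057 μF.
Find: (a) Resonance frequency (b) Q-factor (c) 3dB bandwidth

Step 1 — Resonance condition Im(Z)=0 gives ω₀ = 1/√(LC).
Step 2 — ω₀ = 1/√(0.005·5.7e-09) = 1.873e+05 rad/s.
Step 3 — f₀ = ω₀/(2π) = 2.981e+04 Hz.
Step 4 — Series Q: Q = ω₀L/R = 1.873e+05·0.005/209 = 4.481.
Step 5 — 3dB bandwidth: Δω = ω₀/Q = 4.18e+04 rad/s; BW = Δω/(2π) = 6653 Hz.

(a) f₀ = 2.981e+04 Hz  (b) Q = 4.481  (c) BW = 6653 Hz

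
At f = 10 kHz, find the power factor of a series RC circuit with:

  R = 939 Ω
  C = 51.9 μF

Step 1 — Angular frequency: ω = 2π·f = 2π·1e+04 = 6.283e+04 rad/s.
Step 2 — Component impedances:
  R: Z = R = 939 Ω
  C: Z = 1/(jωC) = -j/(ω·C) = 0 - j0.3067 Ω
Step 3 — Series combination: Z_total = R + C = 939 - j0.3067 Ω = 939∠-0.0° Ω.
Step 4 — Power factor: PF = cos(φ) = Re(Z)/|Z| = 939/939 = 1.
Step 5 — Type: Im(Z) = -0.3067 ⇒ leading (phase φ = -0.0°).

PF = 1 (leading, φ = -0.0°)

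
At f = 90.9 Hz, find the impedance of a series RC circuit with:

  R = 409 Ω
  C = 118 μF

Step 1 — Angular frequency: ω = 2π·f = 2π·90.9 = 571.1 rad/s.
Step 2 — Component impedances:
  R: Z = R = 409 Ω
  C: Z = 1/(jωC) = -j/(ω·C) = 0 - j14.84 Ω
Step 3 — Series combination: Z_total = R + C = 409 - j14.84 Ω = 409.3∠-2.1° Ω.

Z = 409 - j14.84 Ω = 409.3∠-2.1° Ω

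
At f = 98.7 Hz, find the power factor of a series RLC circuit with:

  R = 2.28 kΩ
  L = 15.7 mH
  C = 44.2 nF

Step 1 — Angular frequency: ω = 2π·f = 2π·98.7 = 620.2 rad/s.
Step 2 — Component impedances:
  R: Z = R = 2280 Ω
  L: Z = jωL = j·620.2·0.0157 = 0 + j9.736 Ω
  C: Z = 1/(jωC) = -j/(ω·C) = 0 - j3.648e+04 Ω
Step 3 — Series combination: Z_total = R + L + C = 2280 - j3.647e+04 Ω = 3.654e+04∠-86.4° Ω.
Step 4 — Power factor: PF = cos(φ) = Re(Z)/|Z| = 2280/36544 = 0.06239.
Step 5 — Type: Im(Z) = -3.647e+04 ⇒ leading (phase φ = -86.4°).

PF = 0.06239 (leading, φ = -86.4°)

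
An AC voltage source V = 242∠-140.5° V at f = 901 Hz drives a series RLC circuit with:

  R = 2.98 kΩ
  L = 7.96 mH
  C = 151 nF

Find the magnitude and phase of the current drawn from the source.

Step 1 — Angular frequency: ω = 2π·f = 2π·901 = 5661 rad/s.
Step 2 — Component impedances:
  R: Z = R = 2980 Ω
  L: Z = jωL = j·5661·0.00796 = 0 + j45.06 Ω
  C: Z = 1/(jωC) = -j/(ω·C) = 0 - j1170 Ω
Step 3 — Series combination: Z_total = R + L + C = 2980 - j1125 Ω = 3185∠-20.7° Ω.
Step 4 — Source phasor: V = 242∠-140.5° V = -186.7 - j153.9 V.
Step 5 — Ohm's law: I = V / Z_total = (-186.7 - j153.9) / (2980 - j1125) = -0.03778 - j0.06592 A.
Step 6 — Convert to polar: |I| = 0.07598 A, ∠I = -119.8°.

I = 0.07598∠-119.8° A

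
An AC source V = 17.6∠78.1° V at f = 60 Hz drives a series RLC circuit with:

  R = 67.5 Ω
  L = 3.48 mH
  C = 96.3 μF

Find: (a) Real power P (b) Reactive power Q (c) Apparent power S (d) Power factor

Step 1 — Angular frequency: ω = 2π·f = 2π·60 = 377 rad/s.
Step 2 — Component impedances:
  R: Z = R = 67.5 Ω
  L: Z = jωL = j·377·0.00348 = 0 + j1.312 Ω
  C: Z = 1/(jωC) = -j/(ω·C) = 0 - j27.54 Ω
Step 3 — Series combination: Z_total = R + L + C = 67.5 - j26.23 Ω = 72.42∠-21.2° Ω.
Step 4 — Source phasor: V = 17.6∠78.1° V = 3.629 + j17.22 V.
Step 5 — Current: I = V / Z = -0.03943 + j0.2398 A = 0.243∠99.3° A.
Step 6 — Complex power: S = V·I* = 3.987 - j1.549 VA.
Step 7 — Real power: P = Re(S) = 3.987 W.
Step 8 — Reactive power: Q = Im(S) = -1.549 VAR.
Step 9 — Apparent power: |S| = 4.277 VA.
Step 10 — Power factor: PF = P/|S| = 0.9321 (leading).

(a) P = 3.987 W  (b) Q = -1.549 VAR  (c) S = 4.277 VA  (d) PF = 0.9321 (leading)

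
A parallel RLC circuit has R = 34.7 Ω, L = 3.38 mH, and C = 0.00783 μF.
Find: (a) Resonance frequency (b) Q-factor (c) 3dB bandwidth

Step 1 — Resonance: ω₀ = 1/√(LC) = 1/√(0.00338·7.83e-09) = 1.944e+05 rad/s.
Step 2 — f₀ = ω₀/(2π) = 3.094e+04 Hz.
Step 3 — Parallel Q: Q = R/(ω₀L) = 34.7/(1.944e+05·0.00338) = 0.05281.
Step 4 — Bandwidth: Δω = ω₀/Q = 3.681e+06 rad/s; BW = Δω/(2π) = 5.858e+05 Hz.

(a) f₀ = 3.094e+04 Hz  (b) Q = 0.05281  (c) BW = 5.858e+05 Hz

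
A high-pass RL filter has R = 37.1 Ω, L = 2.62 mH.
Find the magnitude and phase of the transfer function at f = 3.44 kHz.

Step 1 — Angular frequency: ω = 2π·3440 = 2.161e+04 rad/s.
Step 2 — Transfer function: H(jω) = jωL/(R + jωL).
Step 3 — Numerator jωL = j·56.63; denominator R + jωL = 37.1 + j56.63.
Step 4 — H = 0.6997 + j0.4584.
Step 5 — Magnitude: |H| = 0.8365 (-1.6 dB); phase: φ = 33.2°.

|H| = 0.8365 (-1.6 dB), φ = 33.2°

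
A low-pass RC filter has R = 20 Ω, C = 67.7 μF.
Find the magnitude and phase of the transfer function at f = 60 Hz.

Step 1 — Angular frequency: ω = 2π·60 = 377 rad/s.
Step 2 — Transfer function: H(jω) = 1/(1 + jωRC).
Step 3 — Denominator: 1 + jωRC = 1 + j·377·20·6.77e-05 = 1 + j0.5104.
Step 4 — H = 0.7933 - j0.4049.
Step 5 — Magnitude: |H| = 0.8907 (-1.0 dB); phase: φ = -27.0°.

|H| = 0.8907 (-1.0 dB), φ = -27.0°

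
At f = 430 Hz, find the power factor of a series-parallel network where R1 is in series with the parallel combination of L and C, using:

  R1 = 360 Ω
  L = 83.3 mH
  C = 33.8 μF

Step 1 — Angular frequency: ω = 2π·f = 2π·430 = 2702 rad/s.
Step 2 — Component impedances:
  R1: Z = R = 360 Ω
  L: Z = jωL = j·2702·0.0833 = 0 + j225.1 Ω
  C: Z = 1/(jωC) = -j/(ω·C) = 0 - j10.95 Ω
Step 3 — Parallel branch: L || C = 1/(1/L + 1/C) = 0 - j11.51 Ω.
Step 4 — Series with R1: Z_total = R1 + (L || C) = 360 - j11.51 Ω = 360.2∠-1.8° Ω.
Step 5 — Power factor: PF = cos(φ) = Re(Z)/|Z| = 360/360.18 = 0.9995.
Step 6 — Type: Im(Z) = -11.51 ⇒ leading (phase φ = -1.8°).

PF = 0.9995 (leading, φ = -1.8°)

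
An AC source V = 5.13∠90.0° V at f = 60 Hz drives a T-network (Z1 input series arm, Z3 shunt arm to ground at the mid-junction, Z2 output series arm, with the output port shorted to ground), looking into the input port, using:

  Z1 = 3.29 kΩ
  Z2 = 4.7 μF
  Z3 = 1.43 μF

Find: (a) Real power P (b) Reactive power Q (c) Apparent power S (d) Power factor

Step 1 — Angular frequency: ω = 2π·f = 2π·60 = 377 rad/s.
Step 2 — Component impedances:
  Z1: Z = R = 3290 Ω
  Z2: Z = 1/(jωC) = -j/(ω·C) = 0 - j564.4 Ω
  Z3: Z = 1/(jωC) = -j/(ω·C) = 0 - j1855 Ω
Step 3 — With the output port shorted to ground, the output series arm Z2 runs from the junction to ground; the shunt arm Z3 also runs from the junction to ground. They appear in parallel: Z3 || Z2 = 0 - j432.7 Ω.
Step 4 — Series with input arm Z1: Z_in = Z1 + (Z3 || Z2) = 3290 - j432.7 Ω = 3318∠-7.5° Ω.
Step 5 — Source phasor: V = 5.13∠90.0° V = 0 + j5.13 V.
Step 6 — Current: I = V / Z = -0.0002016 + j0.001533 A = 0.001546∠97.5° A.
Step 7 — Complex power: S = V·I* = 0.007863 - j0.001034 VA.
Step 8 — Real power: P = Re(S) = 0.007863 W.
Step 9 — Reactive power: Q = Im(S) = -0.001034 VAR.
Step 10 — Apparent power: |S| = 0.007931 VA.
Step 11 — Power factor: PF = P/|S| = 0.9915 (leading).

(a) P = 0.007863 W  (b) Q = -0.001034 VAR  (c) S = 0.007931 VA  (d) PF = 0.9915 (leading)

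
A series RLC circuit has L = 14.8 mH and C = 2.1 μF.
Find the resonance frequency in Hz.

Step 1 — Resonance condition Im(Z)=0 gives ω₀ = 1/√(LC).
Step 2 — ω₀ = 1/√(0.0148·2.1e-06) = 5672 rad/s.
Step 3 — f₀ = ω₀/(2π) = 902.8 Hz.

f₀ = 902.8 Hz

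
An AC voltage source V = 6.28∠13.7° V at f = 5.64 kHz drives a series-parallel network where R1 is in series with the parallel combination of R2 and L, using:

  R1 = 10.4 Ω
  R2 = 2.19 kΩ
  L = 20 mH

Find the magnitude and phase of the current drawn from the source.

Step 1 — Angular frequency: ω = 2π·f = 2π·5640 = 3.544e+04 rad/s.
Step 2 — Component impedances:
  R1: Z = R = 10.4 Ω
  R2: Z = R = 2190 Ω
  L: Z = jωL = j·3.544e+04·0.02 = 0 + j708.7 Ω
Step 3 — Parallel branch: R2 || L = 1/(1/R2 + 1/L) = 207.6 + j641.6 Ω.
Step 4 — Series with R1: Z_total = R1 + (R2 || L) = 218 + j641.6 Ω = 677.6∠71.2° Ω.
Step 5 — Source phasor: V = 6.28∠13.7° V = 6.101 + j1.487 V.
Step 6 — Ohm's law: I = V / Z_total = (6.101 + j1.487) / (218 + j641.6) = 0.004976 - j0.007819 A.
Step 7 — Convert to polar: |I| = 0.009268 A, ∠I = -57.5°.

I = 0.009268∠-57.5° A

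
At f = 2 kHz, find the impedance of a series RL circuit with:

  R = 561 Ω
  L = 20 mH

Step 1 — Angular frequency: ω = 2π·f = 2π·2000 = 1.257e+04 rad/s.
Step 2 — Component impedances:
  R: Z = R = 561 Ω
  L: Z = jωL = j·1.257e+04·0.02 = 0 + j251.3 Ω
Step 3 — Series combination: Z_total = R + L = 561 + j251.3 Ω = 614.7∠24.1° Ω.

Z = 561 + j251.3 Ω = 614.7∠24.1° Ω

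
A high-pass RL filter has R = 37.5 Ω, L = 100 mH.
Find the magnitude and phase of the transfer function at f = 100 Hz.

Step 1 — Angular frequency: ω = 2π·100 = 628.3 rad/s.
Step 2 — Transfer function: H(jω) = jωL/(R + jωL).
Step 3 — Numerator jωL = j·62.83; denominator R + jωL = 37.5 + j62.83.
Step 4 — H = 0.7374 + j0.4401.
Step 5 — Magnitude: |H| = 0.8587 (-1.3 dB); phase: φ = 30.8°.

|H| = 0.8587 (-1.3 dB), φ = 30.8°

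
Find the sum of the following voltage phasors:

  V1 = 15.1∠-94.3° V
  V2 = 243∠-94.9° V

Step 1 — Convert each phasor to rectangular form:
  V1 = 15.1·(cos(-94.3°) + j·sin(-94.3°)) = -1.132 - j15.06 V
  V2 = 243·(cos(-94.9°) + j·sin(-94.9°)) = -20.76 - j242.1 V
Step 2 — Sum components: V_total = -21.89 - j257.2 V.
Step 3 — Convert to polar: |V_total| = 258.1 V, ∠V_total = -94.9°.

V_total = 258.1∠-94.9° V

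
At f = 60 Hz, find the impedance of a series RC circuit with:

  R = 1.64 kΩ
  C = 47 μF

Step 1 — Angular frequency: ω = 2π·f = 2π·60 = 377 rad/s.
Step 2 — Component impedances:
  R: Z = R = 1640 Ω
  C: Z = 1/(jωC) = -j/(ω·C) = 0 - j56.44 Ω
Step 3 — Series combination: Z_total = R + C = 1640 - j56.44 Ω = 1641∠-2.0° Ω.

Z = 1640 - j56.44 Ω = 1641∠-2.0° Ω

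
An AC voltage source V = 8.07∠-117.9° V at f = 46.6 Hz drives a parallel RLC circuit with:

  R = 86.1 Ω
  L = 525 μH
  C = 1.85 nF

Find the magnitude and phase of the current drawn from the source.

Step 1 — Angular frequency: ω = 2π·f = 2π·46.6 = 292.8 rad/s.
Step 2 — Component impedances:
  R: Z = R = 86.1 Ω
  L: Z = jωL = j·292.8·0.000525 = 0 + j0.1537 Ω
  C: Z = 1/(jωC) = -j/(ω·C) = 0 - j1.846e+06 Ω
Step 3 — Parallel combination: 1/Z_total = 1/R + 1/L + 1/C; Z_total = 0.0002744 + j0.1537 Ω = 0.1537∠89.9° Ω.
Step 4 — Source phasor: V = 8.07∠-117.9° V = -3.776 - j7.132 V.
Step 5 — Ohm's law: I = V / Z_total = (-3.776 - j7.132) / (0.0002744 + j0.1537) = -46.44 + j24.48 A.
Step 6 — Convert to polar: |I| = 52.5 A, ∠I = 152.2°.

I = 52.5∠152.2° A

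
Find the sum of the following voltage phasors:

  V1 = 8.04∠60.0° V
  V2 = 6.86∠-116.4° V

Step 1 — Convert each phasor to rectangular form:
  V1 = 8.04·(cos(60.0°) + j·sin(60.0°)) = 4.02 + j6.963 V
  V2 = 6.86·(cos(-116.4°) + j·sin(-116.4°)) = -3.05 - j6.145 V
Step 2 — Sum components: V_total = 0.9698 + j0.8183 V.
Step 3 — Convert to polar: |V_total| = 1.269 V, ∠V_total = 40.2°.

V_total = 1.269∠40.2° V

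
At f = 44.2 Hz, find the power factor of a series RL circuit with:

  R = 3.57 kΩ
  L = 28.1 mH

Step 1 — Angular frequency: ω = 2π·f = 2π·44.2 = 277.7 rad/s.
Step 2 — Component impedances:
  R: Z = R = 3570 Ω
  L: Z = jωL = j·277.7·0.0281 = 0 + j7.804 Ω
Step 3 — Series combination: Z_total = R + L = 3570 + j7.804 Ω = 3570∠0.1° Ω.
Step 4 — Power factor: PF = cos(φ) = Re(Z)/|Z| = 3570/3570 = 1.
Step 5 — Type: Im(Z) = 7.804 ⇒ lagging (phase φ = 0.1°).

PF = 1 (lagging, φ = 0.1°)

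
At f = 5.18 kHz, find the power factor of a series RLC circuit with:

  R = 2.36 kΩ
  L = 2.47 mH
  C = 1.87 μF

Step 1 — Angular frequency: ω = 2π·f = 2π·5180 = 3.255e+04 rad/s.
Step 2 — Component impedances:
  R: Z = R = 2360 Ω
  L: Z = jωL = j·3.255e+04·0.00247 = 0 + j80.39 Ω
  C: Z = 1/(jωC) = -j/(ω·C) = 0 - j16.43 Ω
Step 3 — Series combination: Z_total = R + L + C = 2360 + j63.96 Ω = 2361∠1.6° Ω.
Step 4 — Power factor: PF = cos(φ) = Re(Z)/|Z| = 2360/2361 = 0.9996.
Step 5 — Type: Im(Z) = 63.96 ⇒ lagging (phase φ = 1.6°).

PF = 0.9996 (lagging, φ = 1.6°)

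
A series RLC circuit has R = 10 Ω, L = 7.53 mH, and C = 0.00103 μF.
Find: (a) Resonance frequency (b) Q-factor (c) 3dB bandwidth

Step 1 — Resonance condition Im(Z)=0 gives ω₀ = 1/√(LC).
Step 2 — ω₀ = 1/√(0.00753·1.03e-09) = 3.591e+05 rad/s.
Step 3 — f₀ = ω₀/(2π) = 5.715e+04 Hz.
Step 4 — Series Q: Q = ω₀L/R = 3.591e+05·0.00753/10 = 270.4.
Step 5 — 3dB bandwidth: Δω = ω₀/Q = 1328 rad/s; BW = Δω/(2π) = 211.4 Hz.

(a) f₀ = 5.715e+04 Hz  (b) Q = 270.4  (c) BW = 211.4 Hz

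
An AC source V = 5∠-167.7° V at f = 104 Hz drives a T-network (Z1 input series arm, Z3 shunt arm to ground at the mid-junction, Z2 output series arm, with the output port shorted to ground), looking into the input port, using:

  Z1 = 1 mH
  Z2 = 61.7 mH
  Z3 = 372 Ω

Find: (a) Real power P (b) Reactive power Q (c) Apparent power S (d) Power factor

Step 1 — Angular frequency: ω = 2π·f = 2π·104 = 653.5 rad/s.
Step 2 — Component impedances:
  Z1: Z = jωL = j·653.5·0.001 = 0 + j0.6535 Ω
  Z2: Z = jωL = j·653.5·0.0617 = 0 + j40.32 Ω
  Z3: Z = R = 372 Ω
Step 3 — With the output port shorted to ground, the output series arm Z2 runs from the junction to ground; the shunt arm Z3 also runs from the junction to ground. They appear in parallel: Z3 || Z2 = 4.319 + j39.85 Ω.
Step 4 — Series with input arm Z1: Z_in = Z1 + (Z3 || Z2) = 4.319 + j40.5 Ω = 40.73∠83.9° Ω.
Step 5 — Source phasor: V = 5∠-167.7° V = -4.885 - j1.065 V.
Step 6 — Current: I = V / Z = -0.03872 + j0.1165 A = 0.1228∠108.4° A.
Step 7 — Complex power: S = V·I* = 0.06508 + j0.6103 VA.
Step 8 — Real power: P = Re(S) = 0.06508 W.
Step 9 — Reactive power: Q = Im(S) = 0.6103 VAR.
Step 10 — Apparent power: |S| = 0.6138 VA.
Step 11 — Power factor: PF = P/|S| = 0.106 (lagging).

(a) P = 0.06508 W  (b) Q = 0.6103 VAR  (c) S = 0.6138 VA  (d) PF = 0.106 (lagging)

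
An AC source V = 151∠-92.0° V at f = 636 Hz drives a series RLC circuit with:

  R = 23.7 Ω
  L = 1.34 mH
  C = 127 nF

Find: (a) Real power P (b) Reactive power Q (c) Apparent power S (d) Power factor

Step 1 — Angular frequency: ω = 2π·f = 2π·636 = 3996 rad/s.
Step 2 — Component impedances:
  R: Z = R = 23.7 Ω
  L: Z = jωL = j·3996·0.00134 = 0 + j5.355 Ω
  C: Z = 1/(jωC) = -j/(ω·C) = 0 - j1970 Ω
Step 3 — Series combination: Z_total = R + L + C = 23.7 - j1965 Ω = 1965∠-89.3° Ω.
Step 4 — Source phasor: V = 151∠-92.0° V = -5.27 - j150.9 V.
Step 5 — Current: I = V / Z = 0.07675 - j0.003607 A = 0.07684∠-2.7° A.
Step 6 — Complex power: S = V·I* = 0.1399 - j11.6 VA.
Step 7 — Real power: P = Re(S) = 0.1399 W.
Step 8 — Reactive power: Q = Im(S) = -11.6 VAR.
Step 9 — Apparent power: |S| = 11.6 VA.
Step 10 — Power factor: PF = P/|S| = 0.01206 (leading).

(a) P = 0.1399 W  (b) Q = -11.6 VAR  (c) S = 11.6 VA  (d) PF = 0.01206 (leading)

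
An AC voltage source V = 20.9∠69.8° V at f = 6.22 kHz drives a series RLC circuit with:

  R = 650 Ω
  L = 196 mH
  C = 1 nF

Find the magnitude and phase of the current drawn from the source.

Step 1 — Angular frequency: ω = 2π·f = 2π·6220 = 3.908e+04 rad/s.
Step 2 — Component impedances:
  R: Z = R = 650 Ω
  L: Z = jωL = j·3.908e+04·0.196 = 0 + j7660 Ω
  C: Z = 1/(jωC) = -j/(ω·C) = 0 - j2.559e+04 Ω
Step 3 — Series combination: Z_total = R + L + C = 650 - j1.793e+04 Ω = 1.794e+04∠-87.9° Ω.
Step 4 — Source phasor: V = 20.9∠69.8° V = 7.217 + j19.61 V.
Step 5 — Ohm's law: I = V / Z_total = (7.217 + j19.61) / (650 - j1.793e+04) = -0.001078 + j0.0004416 A.
Step 6 — Convert to polar: |I| = 0.001165 A, ∠I = 157.7°.

I = 0.001165∠157.7° A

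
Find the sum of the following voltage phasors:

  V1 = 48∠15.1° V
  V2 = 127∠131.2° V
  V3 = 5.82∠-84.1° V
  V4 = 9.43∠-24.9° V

Step 1 — Convert each phasor to rectangular form:
  V1 = 48·(cos(15.1°) + j·sin(15.1°)) = 46.34 + j12.5 V
  V2 = 127·(cos(131.2°) + j·sin(131.2°)) = -83.65 + j95.56 V
  V3 = 5.82·(cos(-84.1°) + j·sin(-84.1°)) = 0.5983 - j5.789 V
  V4 = 9.43·(cos(-24.9°) + j·sin(-24.9°)) = 8.553 - j3.97 V
Step 2 — Sum components: V_total = -28.16 + j98.3 V.
Step 3 — Convert to polar: |V_total| = 102.3 V, ∠V_total = 106.0°.

V_total = 102.3∠106.0° V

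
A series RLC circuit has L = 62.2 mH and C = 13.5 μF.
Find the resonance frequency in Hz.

Step 1 — Resonance condition Im(Z)=0 gives ω₀ = 1/√(LC).
Step 2 — ω₀ = 1/√(0.0622·1.35e-05) = 1091 rad/s.
Step 3 — f₀ = ω₀/(2π) = 173.7 Hz.

f₀ = 173.7 Hz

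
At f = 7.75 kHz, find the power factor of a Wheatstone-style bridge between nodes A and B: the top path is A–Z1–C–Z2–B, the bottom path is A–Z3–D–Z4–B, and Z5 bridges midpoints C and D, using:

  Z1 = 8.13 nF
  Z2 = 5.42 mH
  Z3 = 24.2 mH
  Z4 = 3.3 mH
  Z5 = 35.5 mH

Step 1 — Angular frequency: ω = 2π·f = 2π·7750 = 4.869e+04 rad/s.
Step 2 — Component impedances:
  Z1: Z = 1/(jωC) = -j/(ω·C) = 0 - j2526 Ω
  Z2: Z = jωL = j·4.869e+04·0.00542 = 0 + j263.9 Ω
  Z3: Z = jωL = j·4.869e+04·0.0242 = 0 + j1178 Ω
  Z4: Z = jωL = j·4.869e+04·0.0033 = 0 + j160.7 Ω
  Z5: Z = jωL = j·4.869e+04·0.0355 = 0 + j1729 Ω
Step 3 — Bridge requires nodal analysis (the Z5 bridge couples midpoints C and D, so the two paths cannot be reduced to a simple series/parallel combination). Setting node B to ground and injecting 1 A at node A, the 3-node admittance system at A, C, D solves to V_A = Z_AB = 0 + j3025 Ω = 3025∠90.0° Ω.
Step 4 — Power factor: PF = cos(φ) = Re(Z)/|Z| = 0/3025 = 0.
Step 5 — Type: Im(Z) = 3025 ⇒ lagging (phase φ = 90.0°).

PF = 0 (lagging, φ = 90.0°)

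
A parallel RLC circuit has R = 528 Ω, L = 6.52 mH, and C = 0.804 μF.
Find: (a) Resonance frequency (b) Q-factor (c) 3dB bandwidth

Step 1 — Resonance: ω₀ = 1/√(LC) = 1/√(0.00652·8.04e-07) = 1.381e+04 rad/s.
Step 2 — f₀ = ω₀/(2π) = 2198 Hz.
Step 3 — Parallel Q: Q = R/(ω₀L) = 528/(1.381e+04·0.00652) = 5.863.
Step 4 — Bandwidth: Δω = ω₀/Q = 2356 rad/s; BW = Δω/(2π) = 374.9 Hz.

(a) f₀ = 2198 Hz  (b) Q = 5.863  (c) BW = 374.9 Hz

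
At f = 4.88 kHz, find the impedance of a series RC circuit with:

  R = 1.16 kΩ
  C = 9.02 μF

Step 1 — Angular frequency: ω = 2π·f = 2π·4880 = 3.066e+04 rad/s.
Step 2 — Component impedances:
  R: Z = R = 1160 Ω
  C: Z = 1/(jωC) = -j/(ω·C) = 0 - j3.616 Ω
Step 3 — Series combination: Z_total = R + C = 1160 - j3.616 Ω = 1160∠-0.2° Ω.

Z = 1160 - j3.616 Ω = 1160∠-0.2° Ω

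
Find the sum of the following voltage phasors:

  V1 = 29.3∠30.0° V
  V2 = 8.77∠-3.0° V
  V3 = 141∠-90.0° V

Step 1 — Convert each phasor to rectangular form:
  V1 = 29.3·(cos(30.0°) + j·sin(30.0°)) = 25.37 + j14.65 V
  V2 = 8.77·(cos(-3.0°) + j·sin(-3.0°)) = 8.758 - j0.459 V
  V3 = 141·(cos(-90.0°) + j·sin(-90.0°)) = 0 - j141 V
Step 2 — Sum components: V_total = 34.13 - j126.8 V.
Step 3 — Convert to polar: |V_total| = 131.3 V, ∠V_total = -74.9°.

V_total = 131.3∠-74.9° V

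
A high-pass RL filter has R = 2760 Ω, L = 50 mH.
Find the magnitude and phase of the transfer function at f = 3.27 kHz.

Step 1 — Angular frequency: ω = 2π·3270 = 2.055e+04 rad/s.
Step 2 — Transfer function: H(jω) = jωL/(R + jωL).
Step 3 — Numerator jωL = j·1027; denominator R + jωL = 2760 + j1027.
Step 4 — H = 0.1217 + j0.3269.
Step 5 — Magnitude: |H| = 0.3488 (-9.1 dB); phase: φ = 69.6°.

|H| = 0.3488 (-9.1 dB), φ = 69.6°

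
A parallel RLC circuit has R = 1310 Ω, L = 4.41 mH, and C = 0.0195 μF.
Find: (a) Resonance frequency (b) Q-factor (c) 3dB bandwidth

Step 1 — Resonance: ω₀ = 1/√(LC) = 1/√(0.00441·1.95e-08) = 1.078e+05 rad/s.
Step 2 — f₀ = ω₀/(2π) = 1.716e+04 Hz.
Step 3 — Parallel Q: Q = R/(ω₀L) = 1310/(1.078e+05·0.00441) = 2.755.
Step 4 — Bandwidth: Δω = ω₀/Q = 3.915e+04 rad/s; BW = Δω/(2π) = 6230 Hz.

(a) f₀ = 1.716e+04 Hz  (b) Q = 2.755  (c) BW = 6230 Hz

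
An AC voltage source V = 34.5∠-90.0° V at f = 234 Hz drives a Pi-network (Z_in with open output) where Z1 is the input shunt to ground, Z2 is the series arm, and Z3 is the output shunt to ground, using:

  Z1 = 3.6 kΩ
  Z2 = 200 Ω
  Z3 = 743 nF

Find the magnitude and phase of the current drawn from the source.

Step 1 — Angular frequency: ω = 2π·f = 2π·234 = 1470 rad/s.
Step 2 — Component impedances:
  Z1: Z = R = 3600 Ω
  Z2: Z = R = 200 Ω
  Z3: Z = 1/(jωC) = -j/(ω·C) = 0 - j915.4 Ω
Step 3 — With open output, the series arm Z2 and the output shunt Z3 appear in series to ground: Z2 + Z3 = 200 - j915.4 Ω.
Step 4 — Parallel with input shunt Z1: Z_in = Z1 || (Z2 + Z3) = 376.5 - j776.5 Ω = 863∠-64.1° Ω.
Step 5 — Source phasor: V = 34.5∠-90.0° V = 0 - j34.5 V.
Step 6 — Ohm's law: I = V / Z_total = (0 - j34.5) / (376.5 - j776.5) = 0.03597 - j0.01744 A.
Step 7 — Convert to polar: |I| = 0.03998 A, ∠I = -25.9°.

I = 0.03998∠-25.9° A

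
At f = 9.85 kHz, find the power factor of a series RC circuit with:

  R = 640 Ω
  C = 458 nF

Step 1 — Angular frequency: ω = 2π·f = 2π·9850 = 6.189e+04 rad/s.
Step 2 — Component impedances:
  R: Z = R = 640 Ω
  C: Z = 1/(jωC) = -j/(ω·C) = 0 - j35.28 Ω
Step 3 — Series combination: Z_total = R + C = 640 - j35.28 Ω = 641∠-3.2° Ω.
Step 4 — Power factor: PF = cos(φ) = Re(Z)/|Z| = 640/640.97 = 0.9985.
Step 5 — Type: Im(Z) = -35.28 ⇒ leading (phase φ = -3.2°).

PF = 0.9985 (leading, φ = -3.2°)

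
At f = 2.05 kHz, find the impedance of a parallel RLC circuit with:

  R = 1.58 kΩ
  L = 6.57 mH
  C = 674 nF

Step 1 — Angular frequency: ω = 2π·f = 2π·2050 = 1.288e+04 rad/s.
Step 2 — Component impedances:
  R: Z = R = 1580 Ω
  L: Z = jωL = j·1.288e+04·0.00657 = 0 + j84.63 Ω
  C: Z = 1/(jωC) = -j/(ω·C) = 0 - j115.2 Ω
Step 3 — Parallel combination: 1/Z_total = 1/R + 1/L + 1/C; Z_total = 61.86 + j306.5 Ω = 312.6∠78.6° Ω.

Z = 61.86 + j306.5 Ω = 312.6∠78.6° Ω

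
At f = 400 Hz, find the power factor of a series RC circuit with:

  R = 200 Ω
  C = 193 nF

Step 1 — Angular frequency: ω = 2π·f = 2π·400 = 2513 rad/s.
Step 2 — Component impedances:
  R: Z = R = 200 Ω
  C: Z = 1/(jωC) = -j/(ω·C) = 0 - j2062 Ω
Step 3 — Series combination: Z_total = R + C = 200 - j2062 Ω = 2071∠-84.5° Ω.
Step 4 — Power factor: PF = cos(φ) = Re(Z)/|Z| = 200/2071.3 = 0.09656.
Step 5 — Type: Im(Z) = -2062 ⇒ leading (phase φ = -84.5°).

PF = 0.09656 (leading, φ = -84.5°)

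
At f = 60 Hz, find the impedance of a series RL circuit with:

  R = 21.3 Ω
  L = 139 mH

Step 1 — Angular frequency: ω = 2π·f = 2π·60 = 377 rad/s.
Step 2 — Component impedances:
  R: Z = R = 21.3 Ω
  L: Z = jωL = j·377·0.139 = 0 + j52.4 Ω
Step 3 — Series combination: Z_total = R + L = 21.3 + j52.4 Ω = 56.57∠67.9° Ω.

Z = 21.3 + j52.4 Ω = 56.57∠67.9° Ω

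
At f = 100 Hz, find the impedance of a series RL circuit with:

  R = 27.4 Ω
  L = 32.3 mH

Step 1 — Angular frequency: ω = 2π·f = 2π·100 = 628.3 rad/s.
Step 2 — Component impedances:
  R: Z = R = 27.4 Ω
  L: Z = jωL = j·628.3·0.0323 = 0 + j20.29 Ω
Step 3 — Series combination: Z_total = R + L = 27.4 + j20.29 Ω = 34.1∠36.5° Ω.

Z = 27.4 + j20.29 Ω = 34.1∠36.5° Ω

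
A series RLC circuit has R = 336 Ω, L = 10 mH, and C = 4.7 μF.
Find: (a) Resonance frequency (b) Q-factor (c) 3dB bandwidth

Step 1 — Resonance: ω₀ = 1/√(LC) = 1/√(0.01·4.7e-06) = 4613 rad/s.
Step 2 — f₀ = ω₀/(2π) = 734.1 Hz.
Step 3 — Series Q: Q = ω₀L/R = 4613·0.01/336 = 0.1373.
Step 4 — Bandwidth: Δω = ω₀/Q = 3.36e+04 rad/s; BW = Δω/(2π) = 5348 Hz.

(a) f₀ = 734.1 Hz  (b) Q = 0.1373  (c) BW = 5348 Hz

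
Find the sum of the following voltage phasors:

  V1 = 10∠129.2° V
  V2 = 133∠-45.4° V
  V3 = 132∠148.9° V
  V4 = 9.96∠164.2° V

Step 1 — Convert each phasor to rectangular form:
  V1 = 10·(cos(129.2°) + j·sin(129.2°)) = -6.32 + j7.749 V
  V2 = 133·(cos(-45.4°) + j·sin(-45.4°)) = 93.39 - j94.7 V
  V3 = 132·(cos(148.9°) + j·sin(148.9°)) = -113 + j68.18 V
  V4 = 9.96·(cos(164.2°) + j·sin(164.2°)) = -9.584 + j2.712 V
Step 2 — Sum components: V_total = -35.54 - j16.06 V.
Step 3 — Convert to polar: |V_total| = 39 V, ∠V_total = -155.7°.

V_total = 39∠-155.7° V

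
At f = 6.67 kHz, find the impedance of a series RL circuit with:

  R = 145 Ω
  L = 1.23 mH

Step 1 — Angular frequency: ω = 2π·f = 2π·6670 = 4.191e+04 rad/s.
Step 2 — Component impedances:
  R: Z = R = 145 Ω
  L: Z = jωL = j·4.191e+04·0.00123 = 0 + j51.55 Ω
Step 3 — Series combination: Z_total = R + L = 145 + j51.55 Ω = 153.9∠19.6° Ω.

Z = 145 + j51.55 Ω = 153.9∠19.6° Ω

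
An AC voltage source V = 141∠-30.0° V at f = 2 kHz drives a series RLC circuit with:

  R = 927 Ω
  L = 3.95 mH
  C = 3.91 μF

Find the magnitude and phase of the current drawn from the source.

Step 1 — Angular frequency: ω = 2π·f = 2π·2000 = 1.257e+04 rad/s.
Step 2 — Component impedances:
  R: Z = R = 927 Ω
  L: Z = jωL = j·1.257e+04·0.00395 = 0 + j49.64 Ω
  C: Z = 1/(jωC) = -j/(ω·C) = 0 - j20.35 Ω
Step 3 — Series combination: Z_total = R + L + C = 927 + j29.28 Ω = 927.5∠1.8° Ω.
Step 4 — Source phasor: V = 141∠-30.0° V = 122.1 - j70.5 V.
Step 5 — Ohm's law: I = V / Z_total = (122.1 - j70.5) / (927 + j29.28) = 0.1292 - j0.08013 A.
Step 6 — Convert to polar: |I| = 0.152 A, ∠I = -31.8°.

I = 0.152∠-31.8° A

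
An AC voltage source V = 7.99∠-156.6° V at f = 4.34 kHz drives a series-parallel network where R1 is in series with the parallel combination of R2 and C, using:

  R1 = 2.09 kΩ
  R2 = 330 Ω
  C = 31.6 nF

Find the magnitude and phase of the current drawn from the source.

Step 1 — Angular frequency: ω = 2π·f = 2π·4340 = 2.727e+04 rad/s.
Step 2 — Component impedances:
  R1: Z = R = 2090 Ω
  R2: Z = R = 330 Ω
  C: Z = 1/(jωC) = -j/(ω·C) = 0 - j1160 Ω
Step 3 — Parallel branch: R2 || C = 1/(1/R2 + 1/C) = 305.3 - j86.82 Ω.
Step 4 — Series with R1: Z_total = R1 + (R2 || C) = 2395 - j86.82 Ω = 2397∠-2.1° Ω.
Step 5 — Source phasor: V = 7.99∠-156.6° V = -7.333 - j3.173 V.
Step 6 — Ohm's law: I = V / Z_total = (-7.333 - j3.173) / (2395 - j86.82) = -0.003009 - j0.001434 A.
Step 7 — Convert to polar: |I| = 0.003333 A, ∠I = -154.5°.

I = 0.003333∠-154.5° A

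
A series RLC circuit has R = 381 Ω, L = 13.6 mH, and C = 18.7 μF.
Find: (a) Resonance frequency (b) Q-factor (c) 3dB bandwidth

Step 1 — Resonance: ω₀ = 1/√(LC) = 1/√(0.0136·1.87e-05) = 1983 rad/s.
Step 2 — f₀ = ω₀/(2π) = 315.6 Hz.
Step 3 — Series Q: Q = ω₀L/R = 1983·0.0136/381 = 0.07078.
Step 4 — Bandwidth: Δω = ω₀/Q = 2.801e+04 rad/s; BW = Δω/(2π) = 4459 Hz.

(a) f₀ = 315.6 Hz  (b) Q = 0.07078  (c) BW = 4459 Hz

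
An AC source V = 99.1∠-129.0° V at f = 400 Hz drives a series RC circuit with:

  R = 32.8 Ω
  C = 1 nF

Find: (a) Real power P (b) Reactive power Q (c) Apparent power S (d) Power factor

Step 1 — Angular frequency: ω = 2π·f = 2π·400 = 2513 rad/s.
Step 2 — Component impedances:
  R: Z = R = 32.8 Ω
  C: Z = 1/(jωC) = -j/(ω·C) = 0 - j3.979e+05 Ω
Step 3 — Series combination: Z_total = R + C = 32.8 - j3.979e+05 Ω = 3.979e+05∠-90.0° Ω.
Step 4 — Source phasor: V = 99.1∠-129.0° V = -62.37 - j77.02 V.
Step 5 — Current: I = V / Z = 0.0001935 - j0.0001568 A = 0.0002491∠-39.0° A.
Step 6 — Complex power: S = V·I* = 2.035e-06 - j0.02468 VA.
Step 7 — Real power: P = Re(S) = 2.035e-06 W.
Step 8 — Reactive power: Q = Im(S) = -0.02468 VAR.
Step 9 — Apparent power: |S| = 0.02468 VA.
Step 10 — Power factor: PF = P/|S| = 8.244e-05 (leading).

(a) P = 2.035e-06 W  (b) Q = -0.02468 VAR  (c) S = 0.02468 VA  (d) PF = 8.244e-05 (leading)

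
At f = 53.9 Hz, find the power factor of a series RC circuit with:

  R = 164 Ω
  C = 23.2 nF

Step 1 — Angular frequency: ω = 2π·f = 2π·53.9 = 338.7 rad/s.
Step 2 — Component impedances:
  R: Z = R = 164 Ω
  C: Z = 1/(jωC) = -j/(ω·C) = 0 - j1.273e+05 Ω
Step 3 — Series combination: Z_total = R + C = 164 - j1.273e+05 Ω = 1.273e+05∠-89.9° Ω.
Step 4 — Power factor: PF = cos(φ) = Re(Z)/|Z| = 164/127275 = 0.001289.
Step 5 — Type: Im(Z) = -1.273e+05 ⇒ leading (phase φ = -89.9°).

PF = 0.001289 (leading, φ = -89.9°)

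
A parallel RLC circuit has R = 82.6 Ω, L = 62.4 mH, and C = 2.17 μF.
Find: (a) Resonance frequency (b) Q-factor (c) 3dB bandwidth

Step 1 — Resonance: ω₀ = 1/√(LC) = 1/√(0.0624·2.17e-06) = 2718 rad/s.
Step 2 — f₀ = ω₀/(2π) = 432.5 Hz.
Step 3 — Parallel Q: Q = R/(ω₀L) = 82.6/(2718·0.0624) = 0.4871.
Step 4 — Bandwidth: Δω = ω₀/Q = 5579 rad/s; BW = Δω/(2π) = 887.9 Hz.

(a) f₀ = 432.5 Hz  (b) Q = 0.4871  (c) BW = 887.9 Hz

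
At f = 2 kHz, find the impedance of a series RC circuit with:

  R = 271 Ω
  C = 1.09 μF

Step 1 — Angular frequency: ω = 2π·f = 2π·2000 = 1.257e+04 rad/s.
Step 2 — Component impedances:
  R: Z = R = 271 Ω
  C: Z = 1/(jωC) = -j/(ω·C) = 0 - j73.01 Ω
Step 3 — Series combination: Z_total = R + C = 271 - j73.01 Ω = 280.7∠-15.1° Ω.

Z = 271 - j73.01 Ω = 280.7∠-15.1° Ω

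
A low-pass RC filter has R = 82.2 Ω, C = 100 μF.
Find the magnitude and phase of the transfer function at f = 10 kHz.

Step 1 — Angular frequency: ω = 2π·1e+04 = 6.283e+04 rad/s.
Step 2 — Transfer function: H(jω) = 1/(1 + jωRC).
Step 3 — Denominator: 1 + jωRC = 1 + j·6.283e+04·82.2·0.0001 = 1 + j516.5.
Step 4 — H = 3.749e-06 - j0.001936.
Step 5 — Magnitude: |H| = 0.001936 (-54.3 dB); phase: φ = -89.9°.

|H| = 0.001936 (-54.3 dB), φ = -89.9°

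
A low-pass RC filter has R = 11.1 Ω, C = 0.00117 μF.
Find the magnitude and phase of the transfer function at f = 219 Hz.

Step 1 — Angular frequency: ω = 2π·219 = 1376 rad/s.
Step 2 — Transfer function: H(jω) = 1/(1 + jωRC).
Step 3 — Denominator: 1 + jωRC = 1 + j·1376·11.1·1.17e-09 = 1 + j1.787e-05.
Step 4 — H = 1 - j1.787e-05.
Step 5 — Magnitude: |H| = 1 (-0.0 dB); phase: φ = -0.0°.

|H| = 1 (-0.0 dB), φ = -0.0°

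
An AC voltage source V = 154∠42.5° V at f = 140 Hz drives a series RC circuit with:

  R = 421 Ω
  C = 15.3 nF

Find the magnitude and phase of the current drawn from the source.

Step 1 — Angular frequency: ω = 2π·f = 2π·140 = 879.6 rad/s.
Step 2 — Component impedances:
  R: Z = R = 421 Ω
  C: Z = 1/(jωC) = -j/(ω·C) = 0 - j7.43e+04 Ω
Step 3 — Series combination: Z_total = R + C = 421 - j7.43e+04 Ω = 7.43e+04∠-89.7° Ω.
Step 4 — Source phasor: V = 154∠42.5° V = 113.5 + j104 V.
Step 5 — Ohm's law: I = V / Z_total = (113.5 + j104) / (421 - j7.43e+04) = -0.001392 + j0.001536 A.
Step 6 — Convert to polar: |I| = 0.002073 A, ∠I = 132.2°.

I = 0.002073∠132.2° A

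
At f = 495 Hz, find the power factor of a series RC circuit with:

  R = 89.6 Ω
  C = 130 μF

Step 1 — Angular frequency: ω = 2π·f = 2π·495 = 3110 rad/s.
Step 2 — Component impedances:
  R: Z = R = 89.6 Ω
  C: Z = 1/(jωC) = -j/(ω·C) = 0 - j2.473 Ω
Step 3 — Series combination: Z_total = R + C = 89.6 - j2.473 Ω = 89.63∠-1.6° Ω.
Step 4 — Power factor: PF = cos(φ) = Re(Z)/|Z| = 89.6/89.634 = 0.9996.
Step 5 — Type: Im(Z) = -2.473 ⇒ leading (phase φ = -1.6°).

PF = 0.9996 (leading, φ = -1.6°)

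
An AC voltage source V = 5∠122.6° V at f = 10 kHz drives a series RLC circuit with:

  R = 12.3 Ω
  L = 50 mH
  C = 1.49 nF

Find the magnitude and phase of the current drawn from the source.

Step 1 — Angular frequency: ω = 2π·f = 2π·1e+04 = 6.283e+04 rad/s.
Step 2 — Component impedances:
  R: Z = R = 12.3 Ω
  L: Z = jωL = j·6.283e+04·0.05 = 0 + j3142 Ω
  C: Z = 1/(jωC) = -j/(ω·C) = 0 - j1.068e+04 Ω
Step 3 — Series combination: Z_total = R + L + C = 12.3 - j7540 Ω = 7540∠-89.9° Ω.
Step 4 — Source phasor: V = 5∠122.6° V = -2.694 + j4.212 V.
Step 5 — Ohm's law: I = V / Z_total = (-2.694 + j4.212) / (12.3 - j7540) = -0.0005592 - j0.0003564 A.
Step 6 — Convert to polar: |I| = 0.0006631 A, ∠I = -147.5°.

I = 0.0006631∠-147.5° A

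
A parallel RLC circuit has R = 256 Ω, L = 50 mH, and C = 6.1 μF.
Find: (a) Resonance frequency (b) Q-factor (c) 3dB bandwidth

Step 1 — Resonance: ω₀ = 1/√(LC) = 1/√(0.05·6.1e-06) = 1811 rad/s.
Step 2 — f₀ = ω₀/(2π) = 288.2 Hz.
Step 3 — Parallel Q: Q = R/(ω₀L) = 256/(1811·0.05) = 2.828.
Step 4 — Bandwidth: Δω = ω₀/Q = 640.4 rad/s; BW = Δω/(2π) = 101.9 Hz.

(a) f₀ = 288.2 Hz  (b) Q = 2.828  (c) BW = 101.9 Hz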